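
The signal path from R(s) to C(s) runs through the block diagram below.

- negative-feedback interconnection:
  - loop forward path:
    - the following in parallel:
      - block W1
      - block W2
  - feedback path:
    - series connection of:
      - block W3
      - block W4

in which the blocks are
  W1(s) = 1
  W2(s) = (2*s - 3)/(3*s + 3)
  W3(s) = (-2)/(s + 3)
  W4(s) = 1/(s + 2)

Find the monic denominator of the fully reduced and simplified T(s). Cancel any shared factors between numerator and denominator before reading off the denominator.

Reducing step by step:

Step 1: sum the parallel branches W1, W2 gives (5*s)/(3*s + 3)
Step 2: multiply W3, W4 (series) gives (-2)/(s^2 + 5*s + 6)
Step 3: feedback reduction of (W1+W2), (W3*W4) gives (5*s^3 + 25*s^2 + 30*s)/(3*s^3 + 18*s^2 + 23*s + 18)
The result of step 3 is T(s) in lowest terms. Its denominator has leading coefficient 3; dividing the denominator through by 3 makes it monic.

Answer: s^3 + 6*s^2 + 23*s/3 + 6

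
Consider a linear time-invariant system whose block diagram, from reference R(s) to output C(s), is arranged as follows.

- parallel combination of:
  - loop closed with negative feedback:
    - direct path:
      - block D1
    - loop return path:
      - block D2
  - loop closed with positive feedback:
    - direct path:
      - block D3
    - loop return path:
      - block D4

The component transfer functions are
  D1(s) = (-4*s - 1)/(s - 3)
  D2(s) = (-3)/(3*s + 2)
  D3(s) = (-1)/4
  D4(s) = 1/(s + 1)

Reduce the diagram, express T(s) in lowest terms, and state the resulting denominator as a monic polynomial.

Reducing step by step:

(1) collapse the loop (D1 forward, D2 return) gives (-12*s^2 - 11*s - 2)/(3*s^2 + 5*s - 3)
(2) reduce the feedback loop with forward D3 and return D4 gives (-s - 1)/(4*s + 5)
(3) add [D1/(1+D1*D2)], [D3/(1-D3*D4)] (parallel) gives (-51*s^3 - 112*s^2 - 65*s - 7)/(12*s^3 + 35*s^2 + 13*s - 15)
T(s) is the step-3 result (common factors already cancelled). Leading coefficient of the denominator: 12. Divide through by 12 for the monic polynomial.

Answer: s^3 + 35*s^2/12 + 13*s/12 - 5/4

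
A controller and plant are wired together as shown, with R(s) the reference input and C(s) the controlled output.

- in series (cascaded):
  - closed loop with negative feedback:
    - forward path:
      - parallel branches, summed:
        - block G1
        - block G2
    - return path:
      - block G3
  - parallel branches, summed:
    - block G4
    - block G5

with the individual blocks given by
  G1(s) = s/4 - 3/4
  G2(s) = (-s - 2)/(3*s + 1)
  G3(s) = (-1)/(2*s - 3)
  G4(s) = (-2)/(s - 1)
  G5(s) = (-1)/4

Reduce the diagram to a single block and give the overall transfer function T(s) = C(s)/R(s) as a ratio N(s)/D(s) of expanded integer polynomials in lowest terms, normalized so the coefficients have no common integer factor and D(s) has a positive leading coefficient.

Reducing step by step:

Step 1 - parallel reduction of G1, G2 = (3*s^2 - 12*s - 11)/(12*s + 4)
Step 2 - reduce the feedback loop with forward (G1+G2) and return G3 = (6*s^3 - 33*s^2 + 14*s + 33)/(21*s^2 - 16*s - 1)
Step 3 - combine G4, G5 in parallel = (-s - 7)/(4*s - 4)
Step 4 - cascade [(G1+G2)/(1+(G1+G2)*G3)], (G4+G5); the result is T(s) itself (integer coefficients, no common factor, positive leading denominator coefficient)

Answer: (-6*s^4 - 9*s^3 + 217*s^2 - 131*s - 231)/(84*s^3 - 148*s^2 + 60*s + 4)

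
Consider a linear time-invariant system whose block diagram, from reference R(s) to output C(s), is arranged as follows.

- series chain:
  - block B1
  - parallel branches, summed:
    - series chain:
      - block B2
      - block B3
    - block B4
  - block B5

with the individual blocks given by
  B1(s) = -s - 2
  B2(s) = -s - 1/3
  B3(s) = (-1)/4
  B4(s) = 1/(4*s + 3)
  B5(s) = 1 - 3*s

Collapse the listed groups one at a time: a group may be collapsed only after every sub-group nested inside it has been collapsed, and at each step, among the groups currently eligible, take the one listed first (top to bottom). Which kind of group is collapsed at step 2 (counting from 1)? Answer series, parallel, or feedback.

The answer is parallel.

Reasoning:
[1] cascade B2, B3
[2] reduce the parallel group (B2*B3), B4
[3] cascade B1, ((B2*B3)+B4), B5
The group at step 2 is a parallel group.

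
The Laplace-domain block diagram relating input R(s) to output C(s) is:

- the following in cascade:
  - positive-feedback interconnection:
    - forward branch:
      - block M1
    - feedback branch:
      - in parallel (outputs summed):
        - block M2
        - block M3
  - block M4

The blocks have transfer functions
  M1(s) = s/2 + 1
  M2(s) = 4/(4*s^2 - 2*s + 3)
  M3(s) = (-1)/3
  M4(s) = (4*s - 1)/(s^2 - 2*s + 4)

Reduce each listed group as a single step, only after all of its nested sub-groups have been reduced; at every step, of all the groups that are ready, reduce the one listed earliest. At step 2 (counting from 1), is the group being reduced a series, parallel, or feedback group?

Reducing step by step:

(1) reduce the parallel group M2, M3
(2) close the feedback loop around M1, (M2+M3)
(3) multiply [M1/(1-M1*(M2+M3))], M4 (series)
At step 2 the group reduced is feedback.

Answer: feedback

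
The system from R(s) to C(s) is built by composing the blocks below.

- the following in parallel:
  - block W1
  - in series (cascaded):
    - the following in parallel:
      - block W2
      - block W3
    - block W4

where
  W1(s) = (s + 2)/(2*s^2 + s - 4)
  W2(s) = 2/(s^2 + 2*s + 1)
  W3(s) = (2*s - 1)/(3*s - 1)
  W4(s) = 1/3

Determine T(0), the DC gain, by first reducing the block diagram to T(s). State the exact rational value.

Step 1. reduce the parallel group W2, W3: (2*s^3 + 3*s^2 + 6*s - 3)/(3*s^3 + 5*s^2 + s - 1)
Step 2. multiply (W2+W3), W4 (series): (2*s^3 + 3*s^2 + 6*s - 3)/(9*s^3 + 15*s^2 + 3*s - 3)
Step 3. combine W1, ((W2+W3)*W4) in parallel: (4*s^5 + 17*s^4 + 40*s^3 + 21*s^2 - 24*s + 6)/(18*s^5 + 39*s^4 - 15*s^3 - 63*s^2 - 15*s + 12)
Step 3 gives the overall T(s). Then T(0) = 6/12 = 1/2.

Therefore the answer is 1/2.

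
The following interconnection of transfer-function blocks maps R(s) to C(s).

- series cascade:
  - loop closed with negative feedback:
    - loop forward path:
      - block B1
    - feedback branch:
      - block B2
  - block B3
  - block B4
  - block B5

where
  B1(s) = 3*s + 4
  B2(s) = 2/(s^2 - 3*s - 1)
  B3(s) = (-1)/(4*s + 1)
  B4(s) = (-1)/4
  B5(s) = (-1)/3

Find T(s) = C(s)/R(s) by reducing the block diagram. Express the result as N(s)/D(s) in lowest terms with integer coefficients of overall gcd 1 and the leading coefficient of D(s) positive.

Reducing step by step:

Step 1. collapse the loop (B1 forward, B2 return), giving (3*s^3 - 5*s^2 - 15*s - 4)/(s^2 + 3*s + 7)
Step 2. multiply [B1/(1+B1*B2)], B3, B4, B5 (series), which is the overall transfer function T(s) = C(s)/R(s) in lowest terms

Answer: (-3*s^3 + 5*s^2 + 15*s + 4)/(48*s^3 + 156*s^2 + 372*s + 84)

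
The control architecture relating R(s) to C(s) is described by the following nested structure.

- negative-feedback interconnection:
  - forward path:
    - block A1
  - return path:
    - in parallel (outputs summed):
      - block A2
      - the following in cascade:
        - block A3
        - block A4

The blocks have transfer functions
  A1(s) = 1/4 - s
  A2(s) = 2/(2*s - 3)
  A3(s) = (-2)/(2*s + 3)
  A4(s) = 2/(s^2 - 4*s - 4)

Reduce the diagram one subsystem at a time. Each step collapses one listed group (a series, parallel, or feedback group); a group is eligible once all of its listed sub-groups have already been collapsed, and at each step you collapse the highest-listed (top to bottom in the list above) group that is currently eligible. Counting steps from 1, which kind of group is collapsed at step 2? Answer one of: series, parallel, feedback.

Step 1: multiply A3, A4 (series)
Step 2: add A2, (A3*A4) (parallel)
Step 3: reduce the feedback loop with forward A1 and return (A2+(A3*A4))
The group at step 2 is a parallel group.

Final answer: parallel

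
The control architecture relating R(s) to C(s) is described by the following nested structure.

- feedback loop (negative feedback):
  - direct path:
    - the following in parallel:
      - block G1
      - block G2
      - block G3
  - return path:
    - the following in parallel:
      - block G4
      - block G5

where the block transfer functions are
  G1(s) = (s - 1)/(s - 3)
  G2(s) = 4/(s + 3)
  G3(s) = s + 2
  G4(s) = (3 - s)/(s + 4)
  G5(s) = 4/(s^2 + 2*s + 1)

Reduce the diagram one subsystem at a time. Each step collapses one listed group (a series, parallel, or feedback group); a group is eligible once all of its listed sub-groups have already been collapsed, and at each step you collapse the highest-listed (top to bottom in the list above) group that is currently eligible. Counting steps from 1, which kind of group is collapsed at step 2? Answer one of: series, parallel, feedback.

[1] add G1, G2, G3 (parallel)
[2] add G4, G5 (parallel)
[3] feedback reduction of (G1+G2+G3), (G4+G5)
At step 2 the group reduced is parallel.

Answer: parallel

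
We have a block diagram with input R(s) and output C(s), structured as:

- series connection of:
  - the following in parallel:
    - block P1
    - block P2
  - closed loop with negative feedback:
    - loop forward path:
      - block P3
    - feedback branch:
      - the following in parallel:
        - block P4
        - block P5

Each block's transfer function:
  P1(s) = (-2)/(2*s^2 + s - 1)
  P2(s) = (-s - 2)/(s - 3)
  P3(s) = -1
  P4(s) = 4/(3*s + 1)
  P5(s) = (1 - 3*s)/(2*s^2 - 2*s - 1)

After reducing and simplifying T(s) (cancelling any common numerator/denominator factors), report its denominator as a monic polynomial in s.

The answer is s^6 - 3*s^5 - s^4/4 + 19*s^3/12 - 31*s^2/12 + s/12 + 1/2.

Reasoning:
[1] add P1, P2 (parallel): (-2*s^3 - 5*s^2 - 3*s + 8)/(2*s^3 - 5*s^2 - 4*s + 3)
[2] reduce the parallel group P4, P5: (-s^2 - 8*s - 3)/(6*s^3 - 4*s^2 - 5*s - 1)
[3] feedback reduction of P3, (P4+P5): (-6*s^3 + 4*s^2 + 5*s + 1)/(6*s^3 - 3*s^2 + 3*s + 2)
[4] series reduction of (P1+P2), [P3/(1+P3*(P4+P5))]: (12*s^6 + 22*s^5 - 12*s^4 - 87*s^3 + 12*s^2 + 37*s + 8)/(12*s^6 - 36*s^5 - 3*s^4 + 19*s^3 - 31*s^2 + s + 6)
Step 4 gives the fully reduced T(s), with no common factor left to cancel. The denominator's leading coefficient is 12, so divide each of its coefficients by 12 to get the monic form.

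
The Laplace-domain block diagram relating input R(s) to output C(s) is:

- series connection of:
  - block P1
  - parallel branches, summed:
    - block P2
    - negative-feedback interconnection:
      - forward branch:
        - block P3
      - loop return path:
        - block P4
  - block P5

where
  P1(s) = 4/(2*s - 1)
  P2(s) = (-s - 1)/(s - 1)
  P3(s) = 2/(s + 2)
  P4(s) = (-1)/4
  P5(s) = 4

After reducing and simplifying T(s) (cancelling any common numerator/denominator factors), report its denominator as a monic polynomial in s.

The answer is s^3 - 7*s/4 + 3/4.

Reasoning:
(1) close the feedback loop around P3, P4; result 4/(2*s + 3)
(2) add P2, [P3/(1+P3*P4)] (parallel); result (-2*s^2 - s - 7)/(2*s^2 + s - 3)
(3) series reduction of P1, (P2+[P3/(1+P3*P4)]), P5; result (-32*s^2 - 16*s - 112)/(4*s^3 - 7*s + 3)
The result of step 3 is T(s) in lowest terms. Its denominator has leading coefficient 4; dividing the denominator through by 4 makes it monic.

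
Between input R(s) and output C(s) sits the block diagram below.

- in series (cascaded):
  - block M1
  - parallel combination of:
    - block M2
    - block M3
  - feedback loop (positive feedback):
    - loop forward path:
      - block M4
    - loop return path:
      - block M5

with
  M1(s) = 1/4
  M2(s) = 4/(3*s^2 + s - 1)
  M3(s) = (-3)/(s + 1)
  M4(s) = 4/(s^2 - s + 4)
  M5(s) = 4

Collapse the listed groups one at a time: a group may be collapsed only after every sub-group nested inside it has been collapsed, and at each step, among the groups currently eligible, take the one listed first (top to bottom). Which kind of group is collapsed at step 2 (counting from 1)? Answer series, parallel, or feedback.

[1] sum the parallel branches M2, M3
[2] reduce the feedback loop with forward M4 and return M5
[3] multiply M1, (M2+M3), [M4/(1-M4*M5)] (series)
Step 2: feedback.

Answer: feedback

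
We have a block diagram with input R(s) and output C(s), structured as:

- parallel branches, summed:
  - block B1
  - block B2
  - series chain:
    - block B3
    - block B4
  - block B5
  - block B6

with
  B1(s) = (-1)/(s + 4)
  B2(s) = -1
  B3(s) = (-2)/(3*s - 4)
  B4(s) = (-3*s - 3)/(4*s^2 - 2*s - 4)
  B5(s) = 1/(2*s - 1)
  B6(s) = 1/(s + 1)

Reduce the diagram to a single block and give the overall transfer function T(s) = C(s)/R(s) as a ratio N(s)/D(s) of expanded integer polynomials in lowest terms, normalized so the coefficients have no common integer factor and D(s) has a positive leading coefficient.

Step 1 - multiply B3, B4 (series) gives (3*s + 3)/(6*s^3 - 11*s^2 - 2*s + 8)
Step 2 - parallel reduction of B1, B2, (B3*B4), B5, B6; the result is T(s) itself (integer coefficients, no common factor, positive leading denominator coefficient)

Final answer: (-12*s^6 - 26*s^5 + 146*s^4 - 25*s^3 - 99*s^2 + 51*s + 28)/(12*s^6 + 32*s^5 - 85*s^4 - 59*s^3 + 110*s^2 + 32*s - 32)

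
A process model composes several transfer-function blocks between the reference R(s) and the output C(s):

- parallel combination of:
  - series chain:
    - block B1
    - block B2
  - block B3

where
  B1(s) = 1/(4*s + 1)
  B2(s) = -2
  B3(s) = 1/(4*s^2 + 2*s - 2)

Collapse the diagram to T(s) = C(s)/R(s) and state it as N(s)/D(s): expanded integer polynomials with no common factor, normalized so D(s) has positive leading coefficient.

The answer is (5 - 8*s^2)/(16*s^3 + 12*s^2 - 6*s - 2).

Reasoning:
(1) reduce the series chain B1, B2: (-2)/(4*s + 1)
(2) add (B1*B2), B3 (parallel), giving the overall T(s)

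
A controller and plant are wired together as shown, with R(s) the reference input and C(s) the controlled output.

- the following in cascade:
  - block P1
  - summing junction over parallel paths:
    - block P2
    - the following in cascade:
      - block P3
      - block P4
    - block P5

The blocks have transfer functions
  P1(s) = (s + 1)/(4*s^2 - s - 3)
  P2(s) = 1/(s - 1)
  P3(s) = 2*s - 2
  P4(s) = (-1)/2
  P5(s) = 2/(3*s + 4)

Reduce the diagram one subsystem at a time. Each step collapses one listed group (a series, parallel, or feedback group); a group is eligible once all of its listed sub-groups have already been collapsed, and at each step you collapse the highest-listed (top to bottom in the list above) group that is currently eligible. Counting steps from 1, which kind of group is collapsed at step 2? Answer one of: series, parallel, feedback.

(1) series reduction of P3, P4
(2) parallel reduction of P2, (P3*P4), P5
(3) cascade P1, (P2+(P3*P4)+P5)
At step 2 the group reduced is parallel.

Therefore the answer is parallel.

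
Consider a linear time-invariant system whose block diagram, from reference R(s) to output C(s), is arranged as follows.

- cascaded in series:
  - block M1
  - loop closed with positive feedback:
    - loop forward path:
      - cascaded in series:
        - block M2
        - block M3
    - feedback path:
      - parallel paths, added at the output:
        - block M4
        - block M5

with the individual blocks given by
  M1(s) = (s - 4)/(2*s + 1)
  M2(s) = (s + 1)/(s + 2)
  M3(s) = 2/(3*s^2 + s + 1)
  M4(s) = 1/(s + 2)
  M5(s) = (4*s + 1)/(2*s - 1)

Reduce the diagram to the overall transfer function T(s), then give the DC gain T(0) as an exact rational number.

Reducing step by step:

(1) series reduction of M2, M3, giving (2*s + 2)/(3*s^3 + 7*s^2 + 3*s + 2)
(2) combine M4, M5 in parallel, giving (4*s^2 + 11*s + 1)/(2*s^2 + 3*s - 2)
(3) reduce the feedback loop with forward (M2*M3) and return (M4+M5), giving (4*s^3 + 10*s^2 + 2*s - 4)/(6*s^5 + 23*s^4 + 13*s^3 - 31*s^2 - 24*s - 6)
(4) multiply M1, [(M2*M3)/(1-(M2*M3)*(M4+M5))] (series), giving (4*s^4 - 6*s^3 - 38*s^2 - 12*s + 16)/(12*s^6 + 52*s^5 + 49*s^4 - 49*s^3 - 79*s^2 - 36*s - 6)
That last expression is T(s); at s = 0 only the constant terms survive, so T(0) = 16/(-6) = -8/3.

Answer: -8/3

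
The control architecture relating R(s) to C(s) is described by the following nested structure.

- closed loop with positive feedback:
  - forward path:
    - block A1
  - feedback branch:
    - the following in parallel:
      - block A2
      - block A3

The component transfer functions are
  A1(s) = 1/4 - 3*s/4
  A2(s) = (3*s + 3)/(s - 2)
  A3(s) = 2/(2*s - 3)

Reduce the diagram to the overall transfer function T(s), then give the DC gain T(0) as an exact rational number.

(1) reduce the parallel group A2, A3: (6*s^2 - s - 13)/(2*s^2 - 7*s + 6)
(2) reduce the feedback loop with forward A1 and return (A2+A3): (-6*s^3 + 23*s^2 - 25*s + 6)/(18*s^3 - s^2 - 66*s + 37)
That last expression is T(s); at s = 0 only the constant terms survive, so T(0) = 6/37.

Final answer: 6/37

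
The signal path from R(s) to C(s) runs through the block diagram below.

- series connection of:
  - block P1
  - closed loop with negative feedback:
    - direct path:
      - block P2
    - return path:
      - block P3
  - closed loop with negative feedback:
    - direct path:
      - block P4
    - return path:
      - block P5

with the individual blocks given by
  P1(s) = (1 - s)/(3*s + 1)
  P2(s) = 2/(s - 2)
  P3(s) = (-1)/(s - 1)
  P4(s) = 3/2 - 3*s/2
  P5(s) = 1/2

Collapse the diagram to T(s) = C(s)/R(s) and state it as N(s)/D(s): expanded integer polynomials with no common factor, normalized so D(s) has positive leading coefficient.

The answer is (-12*s^3 + 36*s^2 - 36*s + 12)/(9*s^4 - 45*s^3 + 47*s^2 + 21*s).

Reasoning:
Step 1 - feedback reduction of P2, P3, giving (2*s - 2)/(s^2 - 3*s)
Step 2 - feedback reduction of P4, P5, giving (6*s - 6)/(3*s - 7)
Step 3 - combine P1, [P2/(1+P2*P3)], [P4/(1+P4*P5)] in series: this yields T(s), and no further normalization is needed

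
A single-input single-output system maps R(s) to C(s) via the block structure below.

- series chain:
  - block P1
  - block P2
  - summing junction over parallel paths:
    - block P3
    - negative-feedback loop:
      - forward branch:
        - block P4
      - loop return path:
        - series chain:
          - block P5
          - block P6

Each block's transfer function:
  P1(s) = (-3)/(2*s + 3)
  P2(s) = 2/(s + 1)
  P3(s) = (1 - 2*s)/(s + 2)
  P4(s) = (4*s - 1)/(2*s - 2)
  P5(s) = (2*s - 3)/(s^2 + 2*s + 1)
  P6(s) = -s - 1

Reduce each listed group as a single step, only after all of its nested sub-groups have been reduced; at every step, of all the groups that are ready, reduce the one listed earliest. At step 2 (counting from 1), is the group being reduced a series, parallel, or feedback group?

The answer is feedback.

Reasoning:
1. series reduction of P5, P6
2. reduce the feedback loop with forward P4 and return (P5*P6)
3. reduce the parallel group P3, [P4/(1+P4*(P5*P6))]
4. multiply P1, P2, (P3+[P4/(1+P4*(P5*P6))]) (series)
The group at step 2 is a feedback group.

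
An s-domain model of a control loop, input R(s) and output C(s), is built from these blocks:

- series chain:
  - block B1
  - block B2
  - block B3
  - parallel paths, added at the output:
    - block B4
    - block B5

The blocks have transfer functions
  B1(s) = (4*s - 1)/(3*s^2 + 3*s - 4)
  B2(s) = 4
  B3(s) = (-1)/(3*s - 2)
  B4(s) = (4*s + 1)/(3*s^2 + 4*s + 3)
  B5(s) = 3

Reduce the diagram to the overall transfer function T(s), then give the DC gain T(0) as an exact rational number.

Reducing step by step:

Step 1: add B4, B5 (parallel); result (9*s^2 + 16*s + 10)/(3*s^2 + 4*s + 3)
Step 2: combine B1, B2, B3, (B4+B5) in series; result (-144*s^3 - 220*s^2 - 96*s + 40)/(27*s^5 + 45*s^4 - 15*s^3 - 39*s^2 - 22*s + 24)
The step-2 result is T(s). Setting s = 0: T(0) = 40/24 = 5/3.

Answer: 5/3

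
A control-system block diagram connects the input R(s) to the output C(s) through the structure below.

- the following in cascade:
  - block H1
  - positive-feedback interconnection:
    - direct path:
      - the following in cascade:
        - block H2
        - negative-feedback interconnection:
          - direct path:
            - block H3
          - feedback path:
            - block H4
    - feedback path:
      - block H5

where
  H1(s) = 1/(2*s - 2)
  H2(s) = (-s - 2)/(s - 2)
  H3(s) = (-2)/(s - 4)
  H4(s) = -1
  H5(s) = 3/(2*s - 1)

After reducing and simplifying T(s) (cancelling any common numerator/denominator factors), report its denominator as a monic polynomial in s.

1. apply the feedback formula to H3, H4; result (-2)/(s - 2)
2. series reduction of H2, [H3/(1+H3*H4)]; result (2*s + 4)/(s^2 - 4*s + 4)
3. reduce the feedback loop with forward (H2*[H3/(1+H3*H4)]) and return H5; result (4*s^2 + 6*s - 4)/(2*s^3 - 9*s^2 + 6*s - 16)
4. multiply H1, [(H2*[H3/(1+H3*H4)])/(1-(H2*[H3/(1+H3*H4)])*H5)] (series); result (2*s^2 + 3*s - 2)/(2*s^4 - 11*s^3 + 15*s^2 - 22*s + 16)
The result of step 4 is T(s) in lowest terms. Its denominator has leading coefficient 2; dividing the denominator through by 2 makes it monic.

Answer: s^4 - 11*s^3/2 + 15*s^2/2 - 11*s + 8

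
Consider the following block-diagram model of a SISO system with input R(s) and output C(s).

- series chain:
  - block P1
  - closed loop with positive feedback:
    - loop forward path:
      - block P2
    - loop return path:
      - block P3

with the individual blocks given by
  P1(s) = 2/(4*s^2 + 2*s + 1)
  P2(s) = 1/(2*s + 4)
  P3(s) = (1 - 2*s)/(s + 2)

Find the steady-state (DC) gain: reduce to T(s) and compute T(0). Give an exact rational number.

First reduce the diagram to T(s).

Step 1 - feedback reduction of P2, P3: (s + 2)/(2*s^2 + 10*s + 7)
Step 2 - series reduction of P1, [P2/(1-P2*P3)]: (2*s + 4)/(8*s^4 + 44*s^3 + 50*s^2 + 24*s + 7)
Evaluating the step-2 result (the overall T(s)) at s = 0 gives T(0) = 4/7.

Answer: 4/7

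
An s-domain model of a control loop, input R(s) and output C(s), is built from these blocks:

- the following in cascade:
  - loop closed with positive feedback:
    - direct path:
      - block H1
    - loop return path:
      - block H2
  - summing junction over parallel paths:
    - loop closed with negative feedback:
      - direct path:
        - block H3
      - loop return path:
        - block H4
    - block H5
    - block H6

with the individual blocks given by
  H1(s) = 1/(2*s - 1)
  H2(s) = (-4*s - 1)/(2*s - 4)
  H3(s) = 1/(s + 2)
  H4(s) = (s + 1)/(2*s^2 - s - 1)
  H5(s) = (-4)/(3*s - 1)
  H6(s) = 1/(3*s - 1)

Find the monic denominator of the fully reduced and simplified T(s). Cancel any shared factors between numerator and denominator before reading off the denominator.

The answer is s^6 - s^5/3 - 2*s^4 + 85*s^3/24 - 35*s^2/24 - 11*s/24 + 5/24.

Reasoning:
Step 1. apply the feedback formula to H1, H2: (2*s - 4)/(4*s^2 - 6*s + 5)
Step 2. feedback reduction of H3, H4: (2*s^2 - s - 1)/(2*s^3 + 3*s^2 - 2*s - 1)
Step 3. reduce the parallel group [H3/(1+H3*H4)], H5, H6: (-14*s^2 + 4*s + 4)/(6*s^4 + 7*s^3 - 9*s^2 - s + 1)
Step 4. reduce the series chain [H1/(1-H1*H2)], ([H3/(1+H3*H4)]+H5+H6): (-28*s^3 + 64*s^2 - 8*s - 16)/(24*s^6 - 8*s^5 - 48*s^4 + 85*s^3 - 35*s^2 - 11*s + 5)
No further cancellation is possible in the step-4 result, so that is T(s). Its denominator becomes monic after dividing by the leading coefficient 24.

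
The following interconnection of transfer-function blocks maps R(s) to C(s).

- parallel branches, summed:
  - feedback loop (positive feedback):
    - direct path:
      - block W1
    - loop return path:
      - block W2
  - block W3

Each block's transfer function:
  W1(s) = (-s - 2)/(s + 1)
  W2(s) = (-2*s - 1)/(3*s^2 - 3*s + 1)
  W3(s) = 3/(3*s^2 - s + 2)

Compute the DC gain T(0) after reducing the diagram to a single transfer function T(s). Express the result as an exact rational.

[1] feedback reduction of W1, W2; result (-3*s^3 - 3*s^2 + 5*s - 2)/(3*s^3 - 2*s^2 - 7*s - 1)
[2] sum the parallel branches [W1/(1-W1*W2)], W3; result (-9*s^5 - 6*s^4 + 21*s^3 - 23*s^2 - 9*s - 7)/(9*s^5 - 9*s^4 - 13*s^3 - 13*s - 2)
The step-2 result is T(s). Setting s = 0: T(0) = -7/(-2) = 7/2.

Answer: 7/2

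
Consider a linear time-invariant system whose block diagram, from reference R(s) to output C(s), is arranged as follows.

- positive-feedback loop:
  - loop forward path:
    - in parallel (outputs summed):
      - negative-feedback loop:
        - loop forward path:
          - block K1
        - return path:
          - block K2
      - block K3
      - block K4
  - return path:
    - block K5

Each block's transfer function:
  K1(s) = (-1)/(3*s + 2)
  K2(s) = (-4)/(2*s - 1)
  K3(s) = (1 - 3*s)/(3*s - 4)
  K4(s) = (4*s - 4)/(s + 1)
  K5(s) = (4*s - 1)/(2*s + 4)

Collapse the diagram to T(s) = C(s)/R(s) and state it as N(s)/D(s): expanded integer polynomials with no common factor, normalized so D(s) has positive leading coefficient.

The answer is (-108*s^5 + 138*s^4 + 518*s^3 - 308*s^2 + 84*s - 120)/(180*s^5 - 828*s^4 + 607*s^3 - 151*s^2 + 196*s + 2).

Reasoning:
(1) close the feedback loop around K1, K2, giving (1 - 2*s)/(6*s^2 + s + 2)
(2) add [K1/(1+K1*K2)], K3, K4 (parallel), giving (54*s^4 - 177*s^3 + 95*s^2 - 36*s + 30)/(18*s^4 - 3*s^3 - 19*s^2 - 6*s - 8)
(3) feedback reduction of ([K1/(1+K1*K2)]+K3+K4), K5: this yields T(s), and no further normalization is needed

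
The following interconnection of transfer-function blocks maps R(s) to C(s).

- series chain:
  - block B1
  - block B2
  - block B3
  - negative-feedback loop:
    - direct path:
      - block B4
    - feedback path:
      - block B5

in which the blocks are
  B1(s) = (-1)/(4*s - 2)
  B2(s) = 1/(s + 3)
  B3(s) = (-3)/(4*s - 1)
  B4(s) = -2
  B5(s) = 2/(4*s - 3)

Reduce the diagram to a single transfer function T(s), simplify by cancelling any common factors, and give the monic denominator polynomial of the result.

[1] feedback reduction of B4, B5, giving (6 - 8*s)/(4*s - 7)
[2] combine B1, B2, B3, [B4/(1+B4*B5)] in series, giving (9 - 12*s)/(32*s^4 + 16*s^3 - 194*s^2 + 131*s - 21)
That last expression is T(s), already simplified. Scaling its denominator by 1/32 (the reciprocal of the leading coefficient) yields the monic denominator.

Hence the answer: s^4 + s^3/2 - 97*s^2/16 + 131*s/32 - 21/32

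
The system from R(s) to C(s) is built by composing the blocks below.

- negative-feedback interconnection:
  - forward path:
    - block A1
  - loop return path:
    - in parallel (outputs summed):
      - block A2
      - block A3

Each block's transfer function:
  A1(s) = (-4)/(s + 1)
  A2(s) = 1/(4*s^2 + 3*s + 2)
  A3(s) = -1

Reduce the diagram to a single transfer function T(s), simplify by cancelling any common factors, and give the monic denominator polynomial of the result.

Answer: s^3 + 23*s^2/4 + 17*s/4 + 3/2

Working:
Step 1: combine A2, A3 in parallel gives (-4*s^2 - 3*s - 1)/(4*s^2 + 3*s + 2)
Step 2: reduce the feedback loop with forward A1 and return (A2+A3) gives (-16*s^2 - 12*s - 8)/(4*s^3 + 23*s^2 + 17*s + 6)
T(s) is the step-2 result (common factors already cancelled). Leading coefficient of the denominator: 4. Divide through by 4 for the monic polynomial.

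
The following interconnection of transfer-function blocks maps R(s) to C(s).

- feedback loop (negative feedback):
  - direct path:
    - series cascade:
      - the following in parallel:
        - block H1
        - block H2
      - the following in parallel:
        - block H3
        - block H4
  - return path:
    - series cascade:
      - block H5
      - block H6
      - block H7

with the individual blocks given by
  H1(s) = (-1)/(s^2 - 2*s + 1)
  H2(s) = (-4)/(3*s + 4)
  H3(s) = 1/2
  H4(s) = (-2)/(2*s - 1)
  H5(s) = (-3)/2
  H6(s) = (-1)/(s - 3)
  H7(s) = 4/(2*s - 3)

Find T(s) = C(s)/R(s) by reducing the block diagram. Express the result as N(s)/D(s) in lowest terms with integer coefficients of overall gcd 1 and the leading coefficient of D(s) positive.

The answer is (-16*s^5 + 132*s^4 - 424*s^3 + 719*s^2 - 729*s + 360)/(24*s^6 - 136*s^5 + 202*s^4 + 22*s^3 - 214*s^2 + 60*s + 168).

Reasoning:
Step 1. parallel reduction of H1, H2 -> (-4*s^2 + 5*s - 8)/(3*s^3 - 2*s^2 - 5*s + 4)
Step 2. add H3, H4 (parallel) -> (2*s - 5)/(4*s - 2)
Step 3. series reduction of (H1+H2), (H3+H4) -> (-8*s^3 + 30*s^2 - 41*s + 40)/(12*s^4 - 14*s^3 - 16*s^2 + 26*s - 8)
Step 4. combine H5, H6, H7 in series -> 6/(2*s^2 - 9*s + 9)
Step 5. feedback reduction of ((H1+H2)*(H3+H4)), (H5*H6*H7); the result is T(s) itself (integer coefficients, no common factor, positive leading denominator coefficient)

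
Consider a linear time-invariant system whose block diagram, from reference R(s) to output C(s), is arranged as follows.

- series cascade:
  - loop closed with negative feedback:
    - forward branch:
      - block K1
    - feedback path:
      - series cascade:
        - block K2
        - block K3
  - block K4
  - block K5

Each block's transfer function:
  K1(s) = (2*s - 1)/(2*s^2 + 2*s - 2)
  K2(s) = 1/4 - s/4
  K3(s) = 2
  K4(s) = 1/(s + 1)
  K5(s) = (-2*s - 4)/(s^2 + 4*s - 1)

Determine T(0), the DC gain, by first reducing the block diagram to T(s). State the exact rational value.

Answer: 8/5

Working:
Step 1: cascade K2, K3 = 1/2 - s/2
Step 2: close the feedback loop around K1, (K2*K3) = (4*s - 2)/(2*s^2 + 7*s - 5)
Step 3: series reduction of [K1/(1+K1*(K2*K3))], K4, K5 = (-8*s^2 - 12*s + 8)/(2*s^5 + 17*s^4 + 36*s^3 - 6*s^2 - 22*s + 5)
Evaluating the step-3 result (the overall T(s)) at s = 0 gives T(0) = 8/5.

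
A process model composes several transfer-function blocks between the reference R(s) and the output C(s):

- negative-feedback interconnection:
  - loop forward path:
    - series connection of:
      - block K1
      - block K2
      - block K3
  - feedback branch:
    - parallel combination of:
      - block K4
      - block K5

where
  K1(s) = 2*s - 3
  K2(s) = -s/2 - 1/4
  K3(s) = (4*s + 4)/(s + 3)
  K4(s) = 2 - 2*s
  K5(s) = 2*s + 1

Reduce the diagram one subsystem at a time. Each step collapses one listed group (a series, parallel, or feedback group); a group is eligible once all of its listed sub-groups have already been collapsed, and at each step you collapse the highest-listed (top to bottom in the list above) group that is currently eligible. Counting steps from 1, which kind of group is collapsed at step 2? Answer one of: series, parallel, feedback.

1. series reduction of K1, K2, K3
2. add K4, K5 (parallel)
3. reduce the feedback loop with forward (K1*K2*K3) and return (K4+K5)
Step 2: parallel.

Answer: parallel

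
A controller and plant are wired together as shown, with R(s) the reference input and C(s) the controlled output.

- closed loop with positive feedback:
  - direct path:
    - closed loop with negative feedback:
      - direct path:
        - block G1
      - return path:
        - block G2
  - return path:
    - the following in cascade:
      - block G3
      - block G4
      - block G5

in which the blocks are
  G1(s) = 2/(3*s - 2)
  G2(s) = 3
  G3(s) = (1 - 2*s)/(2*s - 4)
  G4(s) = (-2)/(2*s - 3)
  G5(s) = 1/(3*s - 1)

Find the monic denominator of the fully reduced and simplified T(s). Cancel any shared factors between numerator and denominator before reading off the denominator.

The answer is s^4 - 5*s^3/2 - 17*s^2/18 + 13*s/3 - 11/9.

Reasoning:
(1) close the feedback loop around G1, G2, giving 2/(3*s + 4)
(2) series reduction of G3, G4, G5, giving (2*s - 1)/(6*s^3 - 23*s^2 + 25*s - 6)
(3) close the feedback loop around [G1/(1+G1*G2)], (G3*G4*G5), giving (12*s^3 - 46*s^2 + 50*s - 12)/(18*s^4 - 45*s^3 - 17*s^2 + 78*s - 22)
T(s) is the step-3 result (common factors already cancelled). Leading coefficient of the denominator: 18. Divide through by 18 for the monic polynomial.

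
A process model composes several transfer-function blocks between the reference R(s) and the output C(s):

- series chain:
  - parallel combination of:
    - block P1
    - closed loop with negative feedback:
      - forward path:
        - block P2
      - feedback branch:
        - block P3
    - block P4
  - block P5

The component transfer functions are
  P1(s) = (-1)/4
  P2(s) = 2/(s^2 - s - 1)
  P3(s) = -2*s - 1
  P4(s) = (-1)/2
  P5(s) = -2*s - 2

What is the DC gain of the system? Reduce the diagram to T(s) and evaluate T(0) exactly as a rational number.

1. feedback reduction of P2, P3; result 2/(s^2 - 5*s - 3)
2. reduce the parallel group P1, [P2/(1+P2*P3)], P4; result (-3*s^2 + 15*s + 17)/(4*s^2 - 20*s - 12)
3. series reduction of (P1+[P2/(1+P2*P3)]+P4), P5; result (3*s^3 - 12*s^2 - 32*s - 17)/(2*s^2 - 10*s - 6)
Step 3 gives the overall T(s). Then T(0) = -17/(-6) = 17/6.

Hence the answer: 17/6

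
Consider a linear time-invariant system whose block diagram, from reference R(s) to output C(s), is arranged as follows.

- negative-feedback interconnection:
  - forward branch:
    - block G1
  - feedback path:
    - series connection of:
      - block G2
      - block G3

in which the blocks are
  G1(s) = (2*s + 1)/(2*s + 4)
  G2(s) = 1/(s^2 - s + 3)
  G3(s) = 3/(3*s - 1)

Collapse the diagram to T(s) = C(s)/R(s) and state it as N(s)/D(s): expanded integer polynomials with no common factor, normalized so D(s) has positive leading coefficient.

Answer: (6*s^4 - 5*s^3 + 16*s^2 + 4*s - 3)/(6*s^4 + 4*s^3 + 4*s^2 + 40*s - 9)

Working:
Step 1. series reduction of G2, G3 = 3/(3*s^3 - 4*s^2 + 10*s - 3)
Step 2. close the feedback loop around G1, (G2*G3); the result is T(s) itself (integer coefficients, no common factor, positive leading denominator coefficient)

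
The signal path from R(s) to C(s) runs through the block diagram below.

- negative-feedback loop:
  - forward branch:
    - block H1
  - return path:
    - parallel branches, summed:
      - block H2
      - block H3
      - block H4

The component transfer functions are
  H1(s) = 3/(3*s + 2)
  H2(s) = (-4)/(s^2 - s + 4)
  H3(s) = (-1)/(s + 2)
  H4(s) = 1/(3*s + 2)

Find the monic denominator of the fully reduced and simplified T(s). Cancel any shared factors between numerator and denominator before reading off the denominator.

Answer: s^5 + 7*s^4/3 + 28*s^3/9 + 70*s^2/9 - 16*s/9 - 16/9

Working:
(1) parallel reduction of H2, H3, H4, giving (-2*s^3 - 10*s^2 - 40*s - 16)/(3*s^4 + 5*s^3 + 8*s^2 + 28*s + 16)
(2) collapse the loop (H1 forward, (H2+H3+H4) return), giving (9*s^4 + 15*s^3 + 24*s^2 + 84*s + 48)/(9*s^5 + 21*s^4 + 28*s^3 + 70*s^2 - 16*s - 16)
No further cancellation is possible in the step-2 result, so that is T(s). Its denominator becomes monic after dividing by the leading coefficient 9.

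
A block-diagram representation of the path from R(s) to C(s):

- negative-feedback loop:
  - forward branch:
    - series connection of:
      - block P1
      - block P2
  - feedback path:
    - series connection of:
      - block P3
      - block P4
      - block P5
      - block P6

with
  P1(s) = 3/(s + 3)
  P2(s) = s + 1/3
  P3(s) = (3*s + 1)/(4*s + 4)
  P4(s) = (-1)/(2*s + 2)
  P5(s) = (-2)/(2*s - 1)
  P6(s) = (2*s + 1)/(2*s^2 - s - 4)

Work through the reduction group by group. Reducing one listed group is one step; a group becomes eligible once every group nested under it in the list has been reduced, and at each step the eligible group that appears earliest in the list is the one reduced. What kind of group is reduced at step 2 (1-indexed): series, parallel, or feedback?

[1] multiply P1, P2 (series)
[2] cascade P3, P4, P5, P6
[3] apply the feedback formula to (P1*P2), (P3*P4*P5*P6)
At step 2 the group reduced is series.

Final answer: series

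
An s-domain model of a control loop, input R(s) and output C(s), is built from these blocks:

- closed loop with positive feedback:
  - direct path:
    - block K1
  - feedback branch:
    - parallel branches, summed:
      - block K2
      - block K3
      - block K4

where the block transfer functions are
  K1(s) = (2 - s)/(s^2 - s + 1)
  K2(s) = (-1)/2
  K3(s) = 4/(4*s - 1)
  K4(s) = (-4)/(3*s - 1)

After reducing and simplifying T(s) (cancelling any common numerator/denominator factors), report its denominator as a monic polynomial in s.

The answer is s^4 - 25*s^3/12 + 21*s^2/8 - 5*s/8 + 1/6.

Reasoning:
(1) sum the parallel branches K2, K3, K4 gives (-12*s^2 - s - 1)/(24*s^2 - 14*s + 2)
(2) collapse the loop (K1 forward, (K2+K3+K4) return) gives (-24*s^3 + 62*s^2 - 30*s + 4)/(24*s^4 - 50*s^3 + 63*s^2 - 15*s + 4)
Step 2 gives the fully reduced T(s), with no common factor left to cancel. The denominator's leading coefficient is 24, so divide each of its coefficients by 24 to get the monic form.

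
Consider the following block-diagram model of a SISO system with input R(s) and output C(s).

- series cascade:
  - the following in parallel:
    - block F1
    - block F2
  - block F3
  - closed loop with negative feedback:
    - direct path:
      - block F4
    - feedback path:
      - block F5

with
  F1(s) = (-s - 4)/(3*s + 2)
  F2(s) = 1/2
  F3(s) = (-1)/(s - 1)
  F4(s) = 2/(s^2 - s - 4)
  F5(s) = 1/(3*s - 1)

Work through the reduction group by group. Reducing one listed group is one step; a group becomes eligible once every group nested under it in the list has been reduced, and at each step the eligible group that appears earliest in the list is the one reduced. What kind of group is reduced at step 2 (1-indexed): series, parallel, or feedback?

Step 1: combine F1, F2 in parallel
Step 2: apply the feedback formula to F4, F5
Step 3: series reduction of (F1+F2), F3, [F4/(1+F4*F5)]
At step 2 the group reduced is feedback.

Hence the answer: feedback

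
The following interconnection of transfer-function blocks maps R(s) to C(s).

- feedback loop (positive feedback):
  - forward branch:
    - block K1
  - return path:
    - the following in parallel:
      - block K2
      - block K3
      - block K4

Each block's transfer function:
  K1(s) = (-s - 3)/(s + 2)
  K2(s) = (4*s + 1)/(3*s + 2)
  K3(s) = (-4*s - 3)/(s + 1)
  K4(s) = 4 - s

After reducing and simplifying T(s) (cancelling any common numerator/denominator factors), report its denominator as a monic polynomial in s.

Answer: s^4 + 7*s^3/3 - 14*s^2/3 - 11*s - 13/3

Working:
(1) add K2, K3, K4 (parallel) = (-3*s^3 - s^2 + 6*s + 3)/(3*s^2 + 5*s + 2)
(2) reduce the feedback loop with forward K1 and return (K2+K3+K4) = (3*s^3 + 14*s^2 + 17*s + 6)/(3*s^4 + 7*s^3 - 14*s^2 - 33*s - 13)
The result of step 2 is T(s) in lowest terms. Its denominator has leading coefficient 3; dividing the denominator through by 3 makes it monic.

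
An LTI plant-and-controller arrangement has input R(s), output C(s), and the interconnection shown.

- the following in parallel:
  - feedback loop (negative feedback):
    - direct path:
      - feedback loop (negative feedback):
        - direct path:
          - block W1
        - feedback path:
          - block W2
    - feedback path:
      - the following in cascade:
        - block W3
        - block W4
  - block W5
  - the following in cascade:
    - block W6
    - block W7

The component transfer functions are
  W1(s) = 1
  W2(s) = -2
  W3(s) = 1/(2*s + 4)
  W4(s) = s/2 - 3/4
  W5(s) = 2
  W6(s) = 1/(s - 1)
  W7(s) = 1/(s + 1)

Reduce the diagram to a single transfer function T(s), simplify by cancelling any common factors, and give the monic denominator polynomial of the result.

Reducing step by step:

Step 1: apply the feedback formula to W1, W2 = -1
Step 2: multiply W3, W4 (series) = (2*s - 3)/(8*s + 16)
Step 3: apply the feedback formula to [W1/(1+W1*W2)], (W3*W4) = (-8*s - 16)/(6*s + 19)
Step 4: combine W6, W7 in series = 1/(s^2 - 1)
Step 5: combine [[W1/(1+W1*W2)]/(1+[W1/(1+W1*W2)]*(W3*W4))], W5, (W6*W7) in parallel = (4*s^3 + 22*s^2 + 2*s - 3)/(6*s^3 + 19*s^2 - 6*s - 19)
That last expression is T(s), already simplified. Scaling its denominator by 1/6 (the reciprocal of the leading coefficient) yields the monic denominator.

Answer: s^3 + 19*s^2/6 - s - 19/6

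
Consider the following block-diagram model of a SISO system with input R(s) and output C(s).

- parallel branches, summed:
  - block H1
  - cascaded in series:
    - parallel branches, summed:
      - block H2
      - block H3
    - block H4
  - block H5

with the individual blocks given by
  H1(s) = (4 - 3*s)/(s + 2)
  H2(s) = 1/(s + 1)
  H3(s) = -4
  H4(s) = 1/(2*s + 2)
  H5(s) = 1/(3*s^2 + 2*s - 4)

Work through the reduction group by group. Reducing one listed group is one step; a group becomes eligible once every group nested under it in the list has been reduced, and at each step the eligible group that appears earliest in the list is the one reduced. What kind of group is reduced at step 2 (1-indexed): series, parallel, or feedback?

[1] sum the parallel branches H2, H3
[2] reduce the series chain (H2+H3), H4
[3] sum the parallel branches H1, ((H2+H3)*H4), H5
So the answer for step 2 is series.

Answer: series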